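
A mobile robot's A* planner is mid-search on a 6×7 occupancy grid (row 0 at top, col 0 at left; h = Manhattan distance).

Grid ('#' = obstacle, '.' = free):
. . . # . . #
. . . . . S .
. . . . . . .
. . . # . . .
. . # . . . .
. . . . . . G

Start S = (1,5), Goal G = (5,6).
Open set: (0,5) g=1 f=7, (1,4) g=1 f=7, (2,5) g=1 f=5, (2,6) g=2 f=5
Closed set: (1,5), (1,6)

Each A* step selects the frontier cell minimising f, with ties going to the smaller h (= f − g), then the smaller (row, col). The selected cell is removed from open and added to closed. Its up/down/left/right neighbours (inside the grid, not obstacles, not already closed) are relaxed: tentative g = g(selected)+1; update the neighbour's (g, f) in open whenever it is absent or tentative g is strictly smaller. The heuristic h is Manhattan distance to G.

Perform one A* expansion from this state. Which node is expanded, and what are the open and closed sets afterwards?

expanded=(2,6); open=[(0,5) g=1 f=7, (1,4) g=1 f=7, (2,5) g=1 f=5, (3,6) g=3 f=5]; closed=[(1,5), (1,6), (2,6)]

step 1: expand (2,6) (f=5, h=3) → closed; open now [(0,5) g=1 f=7, (1,4) g=1 f=7, (2,5) g=1 f=5, (3,6) g=3 f=5]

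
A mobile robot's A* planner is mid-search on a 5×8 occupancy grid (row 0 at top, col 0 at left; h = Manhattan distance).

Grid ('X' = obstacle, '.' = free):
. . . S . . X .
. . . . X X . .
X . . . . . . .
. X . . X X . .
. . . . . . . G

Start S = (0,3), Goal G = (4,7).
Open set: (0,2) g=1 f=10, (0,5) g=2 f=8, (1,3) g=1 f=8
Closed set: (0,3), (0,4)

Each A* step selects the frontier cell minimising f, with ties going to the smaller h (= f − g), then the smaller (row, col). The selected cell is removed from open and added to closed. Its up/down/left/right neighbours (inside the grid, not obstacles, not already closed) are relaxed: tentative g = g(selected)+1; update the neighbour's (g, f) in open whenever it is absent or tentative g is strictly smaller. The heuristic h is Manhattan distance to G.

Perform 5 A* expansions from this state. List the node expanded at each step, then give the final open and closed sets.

order=[(0,5) → (1,3) → (2,3) → (2,4) → (2,5)]; open=[(0,2) g=1 f=10, (1,2) g=2 f=10, (2,2) g=3 f=10, (2,6) g=5 f=8, (3,3) g=3 f=8]; closed=[(0,3), (0,4), (0,5), (1,3), (2,3), (2,4), (2,5)]

step 1: expand (0,5) (f=8, h=6) → closed; open now [(0,2) g=1 f=10, (1,3) g=1 f=8]
step 2: expand (1,3) (f=8, h=7) → closed; open now [(0,2) g=1 f=10, (1,2) g=2 f=10, (2,3) g=2 f=8]
step 3: expand (2,3) (f=8, h=6) → closed; open now [(0,2) g=1 f=10, (1,2) g=2 f=10, (2,2) g=3 f=10, (2,4) g=3 f=8, (3,3) g=3 f=8]
step 4: expand (2,4) (f=8, h=5) → closed; open now [(0,2) g=1 f=10, (1,2) g=2 f=10, (2,2) g=3 f=10, (2,5) g=4 f=8, (3,3) g=3 f=8]
step 5: expand (2,5) (f=8, h=4) → closed; open now [(0,2) g=1 f=10, (1,2) g=2 f=10, (2,2) g=3 f=10, (2,6) g=5 f=8, (3,3) g=3 f=8]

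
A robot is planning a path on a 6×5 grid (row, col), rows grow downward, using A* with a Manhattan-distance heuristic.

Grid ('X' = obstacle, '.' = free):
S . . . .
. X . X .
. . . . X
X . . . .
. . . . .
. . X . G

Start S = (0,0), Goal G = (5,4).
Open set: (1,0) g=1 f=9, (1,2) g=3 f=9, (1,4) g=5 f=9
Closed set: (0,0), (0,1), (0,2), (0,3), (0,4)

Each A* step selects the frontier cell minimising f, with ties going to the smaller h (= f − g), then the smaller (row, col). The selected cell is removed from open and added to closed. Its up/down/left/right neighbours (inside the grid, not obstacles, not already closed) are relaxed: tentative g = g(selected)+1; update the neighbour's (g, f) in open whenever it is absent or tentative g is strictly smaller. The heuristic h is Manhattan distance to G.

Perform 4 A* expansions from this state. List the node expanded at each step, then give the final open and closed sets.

order=[(1,4) → (1,2) → (2,2) → (2,3)]; open=[(1,0) g=1 f=9, (2,1) g=5 f=11, (3,2) g=5 f=9, (3,3) g=6 f=9]; closed=[(0,0), (0,1), (0,2), (0,3), (0,4), (1,2), (1,4), (2,2), (2,3)]

step 1: expand (1,4) (f=9, h=4) → closed; open now [(1,0) g=1 f=9, (1,2) g=3 f=9]
step 2: expand (1,2) (f=9, h=6) → closed; open now [(1,0) g=1 f=9, (2,2) g=4 f=9]
step 3: expand (2,2) (f=9, h=5) → closed; open now [(1,0) g=1 f=9, (2,1) g=5 f=11, (2,3) g=5 f=9, (3,2) g=5 f=9]
step 4: expand (2,3) (f=9, h=4) → closed; open now [(1,0) g=1 f=9, (2,1) g=5 f=11, (3,2) g=5 f=9, (3,3) g=6 f=9]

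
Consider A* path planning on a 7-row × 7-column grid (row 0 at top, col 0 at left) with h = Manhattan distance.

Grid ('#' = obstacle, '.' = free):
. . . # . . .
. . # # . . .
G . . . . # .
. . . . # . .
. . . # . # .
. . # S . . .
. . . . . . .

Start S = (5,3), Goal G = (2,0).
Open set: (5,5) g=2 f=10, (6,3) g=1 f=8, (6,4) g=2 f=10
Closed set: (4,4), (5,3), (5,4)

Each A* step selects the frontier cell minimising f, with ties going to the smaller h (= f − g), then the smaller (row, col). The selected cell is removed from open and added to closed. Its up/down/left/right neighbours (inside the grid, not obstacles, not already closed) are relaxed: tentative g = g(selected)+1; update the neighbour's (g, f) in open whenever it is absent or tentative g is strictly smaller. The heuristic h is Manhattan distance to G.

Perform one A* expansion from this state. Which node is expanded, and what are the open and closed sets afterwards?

expanded=(6,3); open=[(5,5) g=2 f=10, (6,2) g=2 f=8, (6,4) g=2 f=10]; closed=[(4,4), (5,3), (5,4), (6,3)]

step 1: expand (6,3) (f=8, h=7) → closed; open now [(5,5) g=2 f=10, (6,2) g=2 f=8, (6,4) g=2 f=10]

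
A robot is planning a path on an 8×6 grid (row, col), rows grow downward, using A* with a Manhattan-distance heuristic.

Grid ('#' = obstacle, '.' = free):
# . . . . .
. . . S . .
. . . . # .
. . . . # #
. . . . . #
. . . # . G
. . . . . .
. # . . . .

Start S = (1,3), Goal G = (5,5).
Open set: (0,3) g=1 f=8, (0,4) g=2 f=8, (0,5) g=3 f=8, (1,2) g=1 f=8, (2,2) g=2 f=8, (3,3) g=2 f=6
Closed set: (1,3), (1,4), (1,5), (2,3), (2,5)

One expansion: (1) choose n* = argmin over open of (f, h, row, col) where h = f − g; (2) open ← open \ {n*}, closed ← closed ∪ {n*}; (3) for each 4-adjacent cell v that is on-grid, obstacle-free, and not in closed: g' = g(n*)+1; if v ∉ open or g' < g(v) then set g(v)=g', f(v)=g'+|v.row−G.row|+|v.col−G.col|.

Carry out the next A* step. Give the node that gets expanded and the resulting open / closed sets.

step 1: expand (3,3) (f=6, h=4) → closed; open now [(0,3) g=1 f=8, (0,4) g=2 f=8, (0,5) g=3 f=8, (1,2) g=1 f=8, (2,2) g=2 f=8, (3,2) g=3 f=8, (4,3) g=3 f=6]

expanded=(3,3); open=[(0,3) g=1 f=8, (0,4) g=2 f=8, (0,5) g=3 f=8, (1,2) g=1 f=8, (2,2) g=2 f=8, (3,2) g=3 f=8, (4,3) g=3 f=6]; closed=[(1,3), (1,4), (1,5), (2,3), (2,5), (3,3)]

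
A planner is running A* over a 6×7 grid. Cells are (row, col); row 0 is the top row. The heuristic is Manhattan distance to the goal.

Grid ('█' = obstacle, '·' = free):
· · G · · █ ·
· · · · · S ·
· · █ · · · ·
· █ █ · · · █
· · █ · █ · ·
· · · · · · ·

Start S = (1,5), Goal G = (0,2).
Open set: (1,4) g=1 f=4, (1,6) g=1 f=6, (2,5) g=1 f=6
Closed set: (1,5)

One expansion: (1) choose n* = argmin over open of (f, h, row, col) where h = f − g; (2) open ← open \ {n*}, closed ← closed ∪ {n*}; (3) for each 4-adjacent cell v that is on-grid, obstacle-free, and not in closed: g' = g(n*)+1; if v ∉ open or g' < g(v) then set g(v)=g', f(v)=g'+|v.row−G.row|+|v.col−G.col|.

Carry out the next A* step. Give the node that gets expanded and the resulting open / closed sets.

step 1: expand (1,4) (f=4, h=3) → closed; open now [(0,4) g=2 f=4, (1,3) g=2 f=4, (1,6) g=1 f=6, (2,4) g=2 f=6, (2,5) g=1 f=6]

expanded=(1,4); open=[(0,4) g=2 f=4, (1,3) g=2 f=4, (1,6) g=1 f=6, (2,4) g=2 f=6, (2,5) g=1 f=6]; closed=[(1,4), (1,5)]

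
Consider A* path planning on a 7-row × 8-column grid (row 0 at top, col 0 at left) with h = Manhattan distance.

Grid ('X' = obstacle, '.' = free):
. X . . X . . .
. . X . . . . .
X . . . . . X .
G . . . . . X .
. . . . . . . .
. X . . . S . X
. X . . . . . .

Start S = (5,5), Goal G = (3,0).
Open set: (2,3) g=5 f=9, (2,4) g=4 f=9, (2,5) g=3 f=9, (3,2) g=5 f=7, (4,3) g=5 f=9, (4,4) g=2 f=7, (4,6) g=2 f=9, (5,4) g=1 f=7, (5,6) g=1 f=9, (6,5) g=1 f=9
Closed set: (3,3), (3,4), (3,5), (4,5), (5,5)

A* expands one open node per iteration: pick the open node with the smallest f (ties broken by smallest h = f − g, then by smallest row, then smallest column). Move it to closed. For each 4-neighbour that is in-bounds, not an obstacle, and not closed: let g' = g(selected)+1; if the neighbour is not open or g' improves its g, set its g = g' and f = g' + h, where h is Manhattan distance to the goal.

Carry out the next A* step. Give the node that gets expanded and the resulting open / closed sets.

expanded=(3,2); open=[(2,2) g=6 f=9, (2,3) g=5 f=9, (2,4) g=4 f=9, (2,5) g=3 f=9, (3,1) g=6 f=7, (4,2) g=6 f=9, (4,3) g=5 f=9, (4,4) g=2 f=7, (4,6) g=2 f=9, (5,4) g=1 f=7, (5,6) g=1 f=9, (6,5) g=1 f=9]; closed=[(3,2), (3,3), (3,4), (3,5), (4,5), (5,5)]

step 1: expand (3,2) (f=7, h=2) → closed; open now [(2,2) g=6 f=9, (2,3) g=5 f=9, (2,4) g=4 f=9, (2,5) g=3 f=9, (3,1) g=6 f=7, (4,2) g=6 f=9, (4,3) g=5 f=9, (4,4) g=2 f=7, (4,6) g=2 f=9, (5,4) g=1 f=7, (5,6) g=1 f=9, (6,5) g=1 f=9]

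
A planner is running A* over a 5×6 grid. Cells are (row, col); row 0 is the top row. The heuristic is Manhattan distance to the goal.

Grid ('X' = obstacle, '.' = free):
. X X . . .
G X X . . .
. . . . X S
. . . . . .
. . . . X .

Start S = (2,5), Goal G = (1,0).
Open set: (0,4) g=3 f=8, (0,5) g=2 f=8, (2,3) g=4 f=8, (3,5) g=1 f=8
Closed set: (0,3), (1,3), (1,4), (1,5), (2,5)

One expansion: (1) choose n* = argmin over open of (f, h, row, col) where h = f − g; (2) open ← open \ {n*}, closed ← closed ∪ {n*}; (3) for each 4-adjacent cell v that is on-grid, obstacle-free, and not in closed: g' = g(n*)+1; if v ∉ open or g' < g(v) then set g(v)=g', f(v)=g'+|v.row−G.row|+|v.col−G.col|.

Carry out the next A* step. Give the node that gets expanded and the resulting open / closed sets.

expanded=(2,3); open=[(0,4) g=3 f=8, (0,5) g=2 f=8, (2,2) g=5 f=8, (3,3) g=5 f=10, (3,5) g=1 f=8]; closed=[(0,3), (1,3), (1,4), (1,5), (2,3), (2,5)]

step 1: expand (2,3) (f=8, h=4) → closed; open now [(0,4) g=3 f=8, (0,5) g=2 f=8, (2,2) g=5 f=8, (3,3) g=5 f=10, (3,5) g=1 f=8]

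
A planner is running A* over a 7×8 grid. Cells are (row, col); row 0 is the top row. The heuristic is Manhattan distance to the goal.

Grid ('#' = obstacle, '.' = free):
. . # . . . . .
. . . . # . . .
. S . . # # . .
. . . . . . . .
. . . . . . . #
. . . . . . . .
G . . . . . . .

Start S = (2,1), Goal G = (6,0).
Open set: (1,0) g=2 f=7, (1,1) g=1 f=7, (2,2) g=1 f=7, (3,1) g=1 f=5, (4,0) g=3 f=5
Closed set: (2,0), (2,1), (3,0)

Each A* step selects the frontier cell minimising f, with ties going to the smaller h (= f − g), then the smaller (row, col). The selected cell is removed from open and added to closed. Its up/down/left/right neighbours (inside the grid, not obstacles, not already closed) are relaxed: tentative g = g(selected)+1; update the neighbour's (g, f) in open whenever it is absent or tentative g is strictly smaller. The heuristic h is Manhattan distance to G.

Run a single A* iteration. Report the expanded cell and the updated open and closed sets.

expanded=(4,0); open=[(1,0) g=2 f=7, (1,1) g=1 f=7, (2,2) g=1 f=7, (3,1) g=1 f=5, (4,1) g=4 f=7, (5,0) g=4 f=5]; closed=[(2,0), (2,1), (3,0), (4,0)]

step 1: expand (4,0) (f=5, h=2) → closed; open now [(1,0) g=2 f=7, (1,1) g=1 f=7, (2,2) g=1 f=7, (3,1) g=1 f=5, (4,1) g=4 f=7, (5,0) g=4 f=5]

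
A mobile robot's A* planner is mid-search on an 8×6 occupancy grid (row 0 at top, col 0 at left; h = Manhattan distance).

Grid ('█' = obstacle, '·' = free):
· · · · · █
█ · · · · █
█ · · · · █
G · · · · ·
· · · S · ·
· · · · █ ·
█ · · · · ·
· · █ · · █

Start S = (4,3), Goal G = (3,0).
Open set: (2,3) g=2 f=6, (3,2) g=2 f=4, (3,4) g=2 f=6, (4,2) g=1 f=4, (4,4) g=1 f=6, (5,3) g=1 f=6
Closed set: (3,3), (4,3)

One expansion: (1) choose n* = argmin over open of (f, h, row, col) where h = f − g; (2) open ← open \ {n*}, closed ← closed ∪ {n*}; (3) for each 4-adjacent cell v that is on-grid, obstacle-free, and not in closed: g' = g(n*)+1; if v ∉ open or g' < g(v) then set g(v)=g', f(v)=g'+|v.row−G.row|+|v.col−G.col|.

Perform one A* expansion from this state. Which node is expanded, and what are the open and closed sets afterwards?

step 1: expand (3,2) (f=4, h=2) → closed; open now [(2,2) g=3 f=6, (2,3) g=2 f=6, (3,1) g=3 f=4, (3,4) g=2 f=6, (4,2) g=1 f=4, (4,4) g=1 f=6, (5,3) g=1 f=6]

expanded=(3,2); open=[(2,2) g=3 f=6, (2,3) g=2 f=6, (3,1) g=3 f=4, (3,4) g=2 f=6, (4,2) g=1 f=4, (4,4) g=1 f=6, (5,3) g=1 f=6]; closed=[(3,2), (3,3), (4,3)]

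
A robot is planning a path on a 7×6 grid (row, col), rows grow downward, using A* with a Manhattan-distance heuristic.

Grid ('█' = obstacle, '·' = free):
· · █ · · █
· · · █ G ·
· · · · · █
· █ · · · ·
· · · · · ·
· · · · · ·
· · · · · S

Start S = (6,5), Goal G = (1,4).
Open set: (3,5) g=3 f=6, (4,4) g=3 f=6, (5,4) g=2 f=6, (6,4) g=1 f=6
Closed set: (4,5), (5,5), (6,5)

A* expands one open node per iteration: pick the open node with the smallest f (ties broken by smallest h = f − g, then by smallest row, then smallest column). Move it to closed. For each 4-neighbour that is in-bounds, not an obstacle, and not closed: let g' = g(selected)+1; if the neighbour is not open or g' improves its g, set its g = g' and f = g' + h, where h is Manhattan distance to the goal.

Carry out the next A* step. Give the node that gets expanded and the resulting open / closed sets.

step 1: expand (3,5) (f=6, h=3) → closed; open now [(3,4) g=4 f=6, (4,4) g=3 f=6, (5,4) g=2 f=6, (6,4) g=1 f=6]

expanded=(3,5); open=[(3,4) g=4 f=6, (4,4) g=3 f=6, (5,4) g=2 f=6, (6,4) g=1 f=6]; closed=[(3,5), (4,5), (5,5), (6,5)]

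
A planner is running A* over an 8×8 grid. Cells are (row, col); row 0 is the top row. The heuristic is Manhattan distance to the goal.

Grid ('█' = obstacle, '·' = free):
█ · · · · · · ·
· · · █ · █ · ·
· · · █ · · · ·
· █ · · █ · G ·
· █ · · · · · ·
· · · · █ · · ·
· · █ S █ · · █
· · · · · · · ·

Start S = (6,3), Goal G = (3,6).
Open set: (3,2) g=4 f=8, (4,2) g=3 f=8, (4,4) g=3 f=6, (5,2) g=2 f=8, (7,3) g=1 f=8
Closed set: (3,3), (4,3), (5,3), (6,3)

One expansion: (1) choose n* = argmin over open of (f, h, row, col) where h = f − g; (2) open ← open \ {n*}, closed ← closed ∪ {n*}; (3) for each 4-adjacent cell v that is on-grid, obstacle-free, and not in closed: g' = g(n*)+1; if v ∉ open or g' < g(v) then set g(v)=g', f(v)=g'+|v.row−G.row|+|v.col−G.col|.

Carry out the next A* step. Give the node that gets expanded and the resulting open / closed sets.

step 1: expand (4,4) (f=6, h=3) → closed; open now [(3,2) g=4 f=8, (4,2) g=3 f=8, (4,5) g=4 f=6, (5,2) g=2 f=8, (7,3) g=1 f=8]

expanded=(4,4); open=[(3,2) g=4 f=8, (4,2) g=3 f=8, (4,5) g=4 f=6, (5,2) g=2 f=8, (7,3) g=1 f=8]; closed=[(3,3), (4,3), (4,4), (5,3), (6,3)]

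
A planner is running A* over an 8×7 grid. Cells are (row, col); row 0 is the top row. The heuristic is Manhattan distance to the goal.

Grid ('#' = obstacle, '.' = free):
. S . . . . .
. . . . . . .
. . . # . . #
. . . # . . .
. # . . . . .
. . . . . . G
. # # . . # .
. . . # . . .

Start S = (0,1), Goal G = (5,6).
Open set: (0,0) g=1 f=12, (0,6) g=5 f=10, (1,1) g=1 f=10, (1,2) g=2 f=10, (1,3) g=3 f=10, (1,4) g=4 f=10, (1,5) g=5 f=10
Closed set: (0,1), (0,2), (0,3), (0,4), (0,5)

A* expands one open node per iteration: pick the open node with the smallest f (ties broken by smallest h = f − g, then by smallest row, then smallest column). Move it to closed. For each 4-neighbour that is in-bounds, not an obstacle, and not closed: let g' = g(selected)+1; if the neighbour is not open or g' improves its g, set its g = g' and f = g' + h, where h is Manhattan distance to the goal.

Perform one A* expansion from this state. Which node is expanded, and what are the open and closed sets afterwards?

step 1: expand (0,6) (f=10, h=5) → closed; open now [(0,0) g=1 f=12, (1,1) g=1 f=10, (1,2) g=2 f=10, (1,3) g=3 f=10, (1,4) g=4 f=10, (1,5) g=5 f=10, (1,6) g=6 f=10]

expanded=(0,6); open=[(0,0) g=1 f=12, (1,1) g=1 f=10, (1,2) g=2 f=10, (1,3) g=3 f=10, (1,4) g=4 f=10, (1,5) g=5 f=10, (1,6) g=6 f=10]; closed=[(0,1), (0,2), (0,3), (0,4), (0,5), (0,6)]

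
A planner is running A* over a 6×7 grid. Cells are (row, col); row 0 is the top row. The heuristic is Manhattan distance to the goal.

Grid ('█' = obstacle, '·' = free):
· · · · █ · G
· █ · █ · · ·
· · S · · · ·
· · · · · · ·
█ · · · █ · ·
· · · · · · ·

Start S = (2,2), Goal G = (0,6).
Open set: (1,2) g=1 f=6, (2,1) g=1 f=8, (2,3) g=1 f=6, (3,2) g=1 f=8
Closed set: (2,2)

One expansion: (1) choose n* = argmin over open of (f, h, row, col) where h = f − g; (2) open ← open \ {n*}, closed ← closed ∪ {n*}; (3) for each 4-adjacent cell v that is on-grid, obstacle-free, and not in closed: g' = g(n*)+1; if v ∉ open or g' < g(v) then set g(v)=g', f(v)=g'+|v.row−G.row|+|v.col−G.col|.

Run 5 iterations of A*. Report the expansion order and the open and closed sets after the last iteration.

order=[(1,2) → (0,2) → (0,3) → (2,3) → (2,4)]; open=[(0,1) g=3 f=8, (1,4) g=3 f=6, (2,1) g=1 f=8, (2,5) g=3 f=6, (3,2) g=1 f=8, (3,3) g=2 f=8, (3,4) g=3 f=8]; closed=[(0,2), (0,3), (1,2), (2,2), (2,3), (2,4)]

step 1: expand (1,2) (f=6, h=5) → closed; open now [(0,2) g=2 f=6, (2,1) g=1 f=8, (2,3) g=1 f=6, (3,2) g=1 f=8]
step 2: expand (0,2) (f=6, h=4) → closed; open now [(0,1) g=3 f=8, (0,3) g=3 f=6, (2,1) g=1 f=8, (2,3) g=1 f=6, (3,2) g=1 f=8]
step 3: expand (0,3) (f=6, h=3) → closed; open now [(0,1) g=3 f=8, (2,1) g=1 f=8, (2,3) g=1 f=6, (3,2) g=1 f=8]
step 4: expand (2,3) (f=6, h=5) → closed; open now [(0,1) g=3 f=8, (2,1) g=1 f=8, (2,4) g=2 f=6, (3,2) g=1 f=8, (3,3) g=2 f=8]
step 5: expand (2,4) (f=6, h=4) → closed; open now [(0,1) g=3 f=8, (1,4) g=3 f=6, (2,1) g=1 f=8, (2,5) g=3 f=6, (3,2) g=1 f=8, (3,3) g=2 f=8, (3,4) g=3 f=8]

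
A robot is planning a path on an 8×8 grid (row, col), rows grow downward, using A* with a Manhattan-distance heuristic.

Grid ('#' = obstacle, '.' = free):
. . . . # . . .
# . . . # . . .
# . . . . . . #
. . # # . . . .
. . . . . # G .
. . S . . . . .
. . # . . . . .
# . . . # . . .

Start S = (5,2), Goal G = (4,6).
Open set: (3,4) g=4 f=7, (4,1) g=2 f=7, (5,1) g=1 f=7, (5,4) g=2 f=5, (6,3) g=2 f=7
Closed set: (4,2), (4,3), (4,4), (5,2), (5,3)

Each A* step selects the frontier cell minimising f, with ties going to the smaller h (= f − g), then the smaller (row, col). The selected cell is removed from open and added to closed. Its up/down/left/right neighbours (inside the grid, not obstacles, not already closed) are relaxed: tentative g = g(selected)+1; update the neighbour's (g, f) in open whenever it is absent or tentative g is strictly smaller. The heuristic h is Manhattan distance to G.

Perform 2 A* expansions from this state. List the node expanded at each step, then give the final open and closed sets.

order=[(5,4) → (5,5)]; open=[(3,4) g=4 f=7, (4,1) g=2 f=7, (5,1) g=1 f=7, (5,6) g=4 f=5, (6,3) g=2 f=7, (6,4) g=3 f=7, (6,5) g=4 f=7]; closed=[(4,2), (4,3), (4,4), (5,2), (5,3), (5,4), (5,5)]

step 1: expand (5,4) (f=5, h=3) → closed; open now [(3,4) g=4 f=7, (4,1) g=2 f=7, (5,1) g=1 f=7, (5,5) g=3 f=5, (6,3) g=2 f=7, (6,4) g=3 f=7]
step 2: expand (5,5) (f=5, h=2) → closed; open now [(3,4) g=4 f=7, (4,1) g=2 f=7, (5,1) g=1 f=7, (5,6) g=4 f=5, (6,3) g=2 f=7, (6,4) g=3 f=7, (6,5) g=4 f=7]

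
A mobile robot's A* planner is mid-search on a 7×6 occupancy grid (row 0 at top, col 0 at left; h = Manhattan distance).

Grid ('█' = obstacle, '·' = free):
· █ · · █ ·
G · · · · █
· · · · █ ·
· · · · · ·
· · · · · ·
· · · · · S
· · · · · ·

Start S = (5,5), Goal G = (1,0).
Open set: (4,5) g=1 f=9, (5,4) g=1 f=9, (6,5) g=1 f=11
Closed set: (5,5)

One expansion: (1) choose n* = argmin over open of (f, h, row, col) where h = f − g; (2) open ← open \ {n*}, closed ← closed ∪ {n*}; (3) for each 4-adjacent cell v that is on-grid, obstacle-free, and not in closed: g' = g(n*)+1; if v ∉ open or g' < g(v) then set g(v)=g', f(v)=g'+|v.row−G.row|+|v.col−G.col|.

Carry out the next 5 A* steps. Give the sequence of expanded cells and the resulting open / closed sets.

step 1: expand (4,5) (f=9, h=8) → closed; open now [(3,5) g=2 f=9, (4,4) g=2 f=9, (5,4) g=1 f=9, (6,5) g=1 f=11]
step 2: expand (3,5) (f=9, h=7) → closed; open now [(2,5) g=3 f=9, (3,4) g=3 f=9, (4,4) g=2 f=9, (5,4) g=1 f=9, (6,5) g=1 f=11]
step 3: expand (2,5) (f=9, h=6) → closed; open now [(3,4) g=3 f=9, (4,4) g=2 f=9, (5,4) g=1 f=9, (6,5) g=1 f=11]
step 4: expand (3,4) (f=9, h=6) → closed; open now [(3,3) g=4 f=9, (4,4) g=2 f=9, (5,4) g=1 f=9, (6,5) g=1 f=11]
step 5: expand (3,3) (f=9, h=5) → closed; open now [(2,3) g=5 f=9, (3,2) g=5 f=9, (4,3) g=5 f=11, (4,4) g=2 f=9, (5,4) g=1 f=9, (6,5) g=1 f=11]

order=[(4,5) → (3,5) → (2,5) → (3,4) → (3,3)]; open=[(2,3) g=5 f=9, (3,2) g=5 f=9, (4,3) g=5 f=11, (4,4) g=2 f=9, (5,4) g=1 f=9, (6,5) g=1 f=11]; closed=[(2,5), (3,3), (3,4), (3,5), (4,5), (5,5)]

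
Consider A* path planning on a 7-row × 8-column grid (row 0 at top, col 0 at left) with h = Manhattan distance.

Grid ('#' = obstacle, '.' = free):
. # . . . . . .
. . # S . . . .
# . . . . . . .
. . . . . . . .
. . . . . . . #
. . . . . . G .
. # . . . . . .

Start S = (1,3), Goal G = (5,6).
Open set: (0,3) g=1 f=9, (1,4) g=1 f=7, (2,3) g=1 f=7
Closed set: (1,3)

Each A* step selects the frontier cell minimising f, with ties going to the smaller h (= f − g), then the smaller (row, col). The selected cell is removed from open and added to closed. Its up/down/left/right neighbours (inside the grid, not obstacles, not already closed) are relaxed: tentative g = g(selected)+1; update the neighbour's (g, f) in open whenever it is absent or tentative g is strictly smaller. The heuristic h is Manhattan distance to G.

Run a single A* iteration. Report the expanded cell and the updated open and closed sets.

step 1: expand (1,4) (f=7, h=6) → closed; open now [(0,3) g=1 f=9, (0,4) g=2 f=9, (1,5) g=2 f=7, (2,3) g=1 f=7, (2,4) g=2 f=7]

expanded=(1,4); open=[(0,3) g=1 f=9, (0,4) g=2 f=9, (1,5) g=2 f=7, (2,3) g=1 f=7, (2,4) g=2 f=7]; closed=[(1,3), (1,4)]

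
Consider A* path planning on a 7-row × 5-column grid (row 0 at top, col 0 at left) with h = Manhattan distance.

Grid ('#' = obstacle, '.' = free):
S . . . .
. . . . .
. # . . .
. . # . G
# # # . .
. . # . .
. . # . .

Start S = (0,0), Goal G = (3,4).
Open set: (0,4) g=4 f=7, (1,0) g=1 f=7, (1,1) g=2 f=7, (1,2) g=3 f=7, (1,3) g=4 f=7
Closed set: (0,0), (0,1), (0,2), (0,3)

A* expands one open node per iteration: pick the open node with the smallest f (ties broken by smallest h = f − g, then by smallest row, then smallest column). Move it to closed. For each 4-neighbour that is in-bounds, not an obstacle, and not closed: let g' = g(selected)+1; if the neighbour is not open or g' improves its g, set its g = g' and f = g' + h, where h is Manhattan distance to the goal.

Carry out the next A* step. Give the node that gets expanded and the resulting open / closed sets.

expanded=(0,4); open=[(1,0) g=1 f=7, (1,1) g=2 f=7, (1,2) g=3 f=7, (1,3) g=4 f=7, (1,4) g=5 f=7]; closed=[(0,0), (0,1), (0,2), (0,3), (0,4)]

step 1: expand (0,4) (f=7, h=3) → closed; open now [(1,0) g=1 f=7, (1,1) g=2 f=7, (1,2) g=3 f=7, (1,3) g=4 f=7, (1,4) g=5 f=7]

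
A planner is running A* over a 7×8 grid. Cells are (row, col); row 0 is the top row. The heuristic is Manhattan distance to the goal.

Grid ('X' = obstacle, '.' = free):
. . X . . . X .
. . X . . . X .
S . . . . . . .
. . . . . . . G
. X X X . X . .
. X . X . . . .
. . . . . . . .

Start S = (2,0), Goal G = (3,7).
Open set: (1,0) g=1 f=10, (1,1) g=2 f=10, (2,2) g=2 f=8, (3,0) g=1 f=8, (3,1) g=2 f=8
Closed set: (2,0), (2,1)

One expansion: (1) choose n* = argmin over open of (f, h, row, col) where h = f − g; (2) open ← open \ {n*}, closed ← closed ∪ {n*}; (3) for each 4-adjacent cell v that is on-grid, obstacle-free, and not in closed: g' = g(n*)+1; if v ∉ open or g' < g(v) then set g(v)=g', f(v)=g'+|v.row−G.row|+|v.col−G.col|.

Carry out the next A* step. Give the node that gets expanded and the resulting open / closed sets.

expanded=(2,2); open=[(1,0) g=1 f=10, (1,1) g=2 f=10, (2,3) g=3 f=8, (3,0) g=1 f=8, (3,1) g=2 f=8, (3,2) g=3 f=8]; closed=[(2,0), (2,1), (2,2)]

step 1: expand (2,2) (f=8, h=6) → closed; open now [(1,0) g=1 f=10, (1,1) g=2 f=10, (2,3) g=3 f=8, (3,0) g=1 f=8, (3,1) g=2 f=8, (3,2) g=3 f=8]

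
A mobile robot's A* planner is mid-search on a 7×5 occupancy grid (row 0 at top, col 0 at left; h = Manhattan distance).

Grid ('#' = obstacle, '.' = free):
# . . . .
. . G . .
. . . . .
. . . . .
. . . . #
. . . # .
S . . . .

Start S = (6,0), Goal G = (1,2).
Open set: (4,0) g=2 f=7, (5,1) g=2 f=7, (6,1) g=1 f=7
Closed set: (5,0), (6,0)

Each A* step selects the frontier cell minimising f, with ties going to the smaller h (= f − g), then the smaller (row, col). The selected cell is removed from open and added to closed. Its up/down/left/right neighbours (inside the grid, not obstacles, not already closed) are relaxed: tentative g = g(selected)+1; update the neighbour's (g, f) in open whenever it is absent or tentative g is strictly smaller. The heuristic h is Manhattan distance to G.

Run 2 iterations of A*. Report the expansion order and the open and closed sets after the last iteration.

order=[(4,0) → (3,0)]; open=[(2,0) g=4 f=7, (3,1) g=4 f=7, (4,1) g=3 f=7, (5,1) g=2 f=7, (6,1) g=1 f=7]; closed=[(3,0), (4,0), (5,0), (6,0)]

step 1: expand (4,0) (f=7, h=5) → closed; open now [(3,0) g=3 f=7, (4,1) g=3 f=7, (5,1) g=2 f=7, (6,1) g=1 f=7]
step 2: expand (3,0) (f=7, h=4) → closed; open now [(2,0) g=4 f=7, (3,1) g=4 f=7, (4,1) g=3 f=7, (5,1) g=2 f=7, (6,1) g=1 f=7]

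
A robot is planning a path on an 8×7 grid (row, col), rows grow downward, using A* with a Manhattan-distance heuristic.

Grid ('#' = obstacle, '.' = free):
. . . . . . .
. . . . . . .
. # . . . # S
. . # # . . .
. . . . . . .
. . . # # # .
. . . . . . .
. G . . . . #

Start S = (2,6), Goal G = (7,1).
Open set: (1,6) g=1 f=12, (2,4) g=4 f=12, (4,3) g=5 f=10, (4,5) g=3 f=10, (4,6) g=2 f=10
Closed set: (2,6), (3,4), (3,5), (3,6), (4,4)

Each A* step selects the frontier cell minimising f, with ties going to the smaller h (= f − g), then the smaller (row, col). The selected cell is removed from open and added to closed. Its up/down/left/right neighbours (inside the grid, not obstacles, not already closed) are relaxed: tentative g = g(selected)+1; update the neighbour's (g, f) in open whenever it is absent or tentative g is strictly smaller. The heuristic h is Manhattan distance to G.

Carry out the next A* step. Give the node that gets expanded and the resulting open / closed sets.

step 1: expand (4,3) (f=10, h=5) → closed; open now [(1,6) g=1 f=12, (2,4) g=4 f=12, (4,2) g=6 f=10, (4,5) g=3 f=10, (4,6) g=2 f=10]

expanded=(4,3); open=[(1,6) g=1 f=12, (2,4) g=4 f=12, (4,2) g=6 f=10, (4,5) g=3 f=10, (4,6) g=2 f=10]; closed=[(2,6), (3,4), (3,5), (3,6), (4,3), (4,4)]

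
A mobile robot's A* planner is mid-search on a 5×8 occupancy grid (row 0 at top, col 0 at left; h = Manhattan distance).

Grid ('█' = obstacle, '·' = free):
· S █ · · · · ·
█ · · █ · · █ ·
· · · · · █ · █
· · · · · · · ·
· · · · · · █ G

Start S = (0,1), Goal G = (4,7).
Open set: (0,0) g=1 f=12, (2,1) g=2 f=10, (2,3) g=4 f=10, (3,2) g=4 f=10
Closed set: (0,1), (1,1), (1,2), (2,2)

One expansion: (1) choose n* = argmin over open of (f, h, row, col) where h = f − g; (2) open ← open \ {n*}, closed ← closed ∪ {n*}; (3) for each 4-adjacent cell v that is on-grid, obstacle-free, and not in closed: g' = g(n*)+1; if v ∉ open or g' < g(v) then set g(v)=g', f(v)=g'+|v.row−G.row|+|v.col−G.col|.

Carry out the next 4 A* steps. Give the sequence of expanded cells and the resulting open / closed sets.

order=[(2,3) → (2,4) → (3,4) → (3,5)]; open=[(0,0) g=1 f=12, (1,4) g=6 f=12, (2,1) g=2 f=10, (3,2) g=4 f=10, (3,3) g=5 f=10, (3,6) g=8 f=10, (4,4) g=7 f=10, (4,5) g=8 f=10]; closed=[(0,1), (1,1), (1,2), (2,2), (2,3), (2,4), (3,4), (3,5)]

step 1: expand (2,3) (f=10, h=6) → closed; open now [(0,0) g=1 f=12, (2,1) g=2 f=10, (2,4) g=5 f=10, (3,2) g=4 f=10, (3,3) g=5 f=10]
step 2: expand (2,4) (f=10, h=5) → closed; open now [(0,0) g=1 f=12, (1,4) g=6 f=12, (2,1) g=2 f=10, (3,2) g=4 f=10, (3,3) g=5 f=10, (3,4) g=6 f=10]
step 3: expand (3,4) (f=10, h=4) → closed; open now [(0,0) g=1 f=12, (1,4) g=6 f=12, (2,1) g=2 f=10, (3,2) g=4 f=10, (3,3) g=5 f=10, (3,5) g=7 f=10, (4,4) g=7 f=10]
step 4: expand (3,5) (f=10, h=3) → closed; open now [(0,0) g=1 f=12, (1,4) g=6 f=12, (2,1) g=2 f=10, (3,2) g=4 f=10, (3,3) g=5 f=10, (3,6) g=8 f=10, (4,4) g=7 f=10, (4,5) g=8 f=10]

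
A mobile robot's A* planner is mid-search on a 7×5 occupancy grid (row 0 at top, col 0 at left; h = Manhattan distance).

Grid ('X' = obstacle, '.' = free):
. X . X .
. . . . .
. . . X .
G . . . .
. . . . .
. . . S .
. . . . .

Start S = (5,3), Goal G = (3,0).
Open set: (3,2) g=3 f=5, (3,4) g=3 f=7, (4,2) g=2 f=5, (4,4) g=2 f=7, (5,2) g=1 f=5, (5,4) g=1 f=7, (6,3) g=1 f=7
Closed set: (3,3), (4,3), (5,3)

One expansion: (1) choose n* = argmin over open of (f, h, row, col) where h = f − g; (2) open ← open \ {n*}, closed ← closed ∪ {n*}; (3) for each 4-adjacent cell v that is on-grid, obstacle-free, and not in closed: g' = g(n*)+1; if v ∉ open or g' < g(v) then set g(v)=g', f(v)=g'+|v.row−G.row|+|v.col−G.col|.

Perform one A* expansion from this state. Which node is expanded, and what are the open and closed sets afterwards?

step 1: expand (3,2) (f=5, h=2) → closed; open now [(2,2) g=4 f=7, (3,1) g=4 f=5, (3,4) g=3 f=7, (4,2) g=2 f=5, (4,4) g=2 f=7, (5,2) g=1 f=5, (5,4) g=1 f=7, (6,3) g=1 f=7]

expanded=(3,2); open=[(2,2) g=4 f=7, (3,1) g=4 f=5, (3,4) g=3 f=7, (4,2) g=2 f=5, (4,4) g=2 f=7, (5,2) g=1 f=5, (5,4) g=1 f=7, (6,3) g=1 f=7]; closed=[(3,2), (3,3), (4,3), (5,3)]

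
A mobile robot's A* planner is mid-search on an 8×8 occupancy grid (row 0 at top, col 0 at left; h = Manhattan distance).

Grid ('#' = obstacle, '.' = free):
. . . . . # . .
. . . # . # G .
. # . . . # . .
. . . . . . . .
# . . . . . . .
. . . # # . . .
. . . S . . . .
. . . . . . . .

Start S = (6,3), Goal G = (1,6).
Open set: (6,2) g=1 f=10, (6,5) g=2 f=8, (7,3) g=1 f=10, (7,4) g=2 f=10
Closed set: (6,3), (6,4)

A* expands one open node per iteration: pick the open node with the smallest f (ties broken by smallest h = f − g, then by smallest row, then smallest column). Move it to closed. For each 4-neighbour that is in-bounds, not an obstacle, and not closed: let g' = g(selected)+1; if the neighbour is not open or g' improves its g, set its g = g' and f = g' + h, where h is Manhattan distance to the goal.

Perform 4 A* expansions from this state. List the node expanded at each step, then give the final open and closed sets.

step 1: expand (6,5) (f=8, h=6) → closed; open now [(5,5) g=3 f=8, (6,2) g=1 f=10, (6,6) g=3 f=8, (7,3) g=1 f=10, (7,4) g=2 f=10, (7,5) g=3 f=10]
step 2: expand (5,5) (f=8, h=5) → closed; open now [(4,5) g=4 f=8, (5,6) g=4 f=8, (6,2) g=1 f=10, (6,6) g=3 f=8, (7,3) g=1 f=10, (7,4) g=2 f=10, (7,5) g=3 f=10]
step 3: expand (4,5) (f=8, h=4) → closed; open now [(3,5) g=5 f=8, (4,4) g=5 f=10, (4,6) g=5 f=8, (5,6) g=4 f=8, (6,2) g=1 f=10, (6,6) g=3 f=8, (7,3) g=1 f=10, (7,4) g=2 f=10, (7,5) g=3 f=10]
step 4: expand (3,5) (f=8, h=3) → closed; open now [(3,4) g=6 f=10, (3,6) g=6 f=8, (4,4) g=5 f=10, (4,6) g=5 f=8, (5,6) g=4 f=8, (6,2) g=1 f=10, (6,6) g=3 f=8, (7,3) g=1 f=10, (7,4) g=2 f=10, (7,5) g=3 f=10]

order=[(6,5) → (5,5) → (4,5) → (3,5)]; open=[(3,4) g=6 f=10, (3,6) g=6 f=8, (4,4) g=5 f=10, (4,6) g=5 f=8, (5,6) g=4 f=8, (6,2) g=1 f=10, (6,6) g=3 f=8, (7,3) g=1 f=10, (7,4) g=2 f=10, (7,5) g=3 f=10]; closed=[(3,5), (4,5), (5,5), (6,3), (6,4), (6,5)]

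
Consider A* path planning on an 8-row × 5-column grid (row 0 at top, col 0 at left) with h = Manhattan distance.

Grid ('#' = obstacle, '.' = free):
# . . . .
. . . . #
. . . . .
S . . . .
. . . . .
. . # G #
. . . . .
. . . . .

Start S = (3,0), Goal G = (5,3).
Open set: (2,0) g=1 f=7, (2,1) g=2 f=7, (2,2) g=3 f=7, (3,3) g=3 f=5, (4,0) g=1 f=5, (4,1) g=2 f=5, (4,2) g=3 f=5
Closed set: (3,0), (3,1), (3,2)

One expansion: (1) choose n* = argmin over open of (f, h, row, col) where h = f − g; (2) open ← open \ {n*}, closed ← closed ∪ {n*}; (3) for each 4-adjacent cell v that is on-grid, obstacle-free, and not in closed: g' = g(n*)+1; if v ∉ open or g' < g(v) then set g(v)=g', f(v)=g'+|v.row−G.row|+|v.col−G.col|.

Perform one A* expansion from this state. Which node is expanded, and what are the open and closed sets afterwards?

expanded=(3,3); open=[(2,0) g=1 f=7, (2,1) g=2 f=7, (2,2) g=3 f=7, (2,3) g=4 f=7, (3,4) g=4 f=7, (4,0) g=1 f=5, (4,1) g=2 f=5, (4,2) g=3 f=5, (4,3) g=4 f=5]; closed=[(3,0), (3,1), (3,2), (3,3)]

step 1: expand (3,3) (f=5, h=2) → closed; open now [(2,0) g=1 f=7, (2,1) g=2 f=7, (2,2) g=3 f=7, (2,3) g=4 f=7, (3,4) g=4 f=7, (4,0) g=1 f=5, (4,1) g=2 f=5, (4,2) g=3 f=5, (4,3) g=4 f=5]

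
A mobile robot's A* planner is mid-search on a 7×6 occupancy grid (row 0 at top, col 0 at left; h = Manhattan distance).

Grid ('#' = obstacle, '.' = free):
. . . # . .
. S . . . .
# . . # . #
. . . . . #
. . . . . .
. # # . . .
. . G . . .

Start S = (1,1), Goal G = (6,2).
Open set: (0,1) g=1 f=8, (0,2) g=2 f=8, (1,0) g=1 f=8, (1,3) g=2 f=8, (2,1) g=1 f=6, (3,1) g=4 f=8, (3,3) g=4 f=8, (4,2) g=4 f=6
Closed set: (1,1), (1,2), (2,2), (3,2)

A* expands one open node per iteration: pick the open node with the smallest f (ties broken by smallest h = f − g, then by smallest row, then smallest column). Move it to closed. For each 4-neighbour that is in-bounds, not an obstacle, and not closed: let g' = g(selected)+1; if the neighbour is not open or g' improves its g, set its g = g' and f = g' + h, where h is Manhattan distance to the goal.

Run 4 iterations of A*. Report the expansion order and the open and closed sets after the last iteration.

order=[(4,2) → (2,1) → (3,1) → (4,1)]; open=[(0,1) g=1 f=8, (0,2) g=2 f=8, (1,0) g=1 f=8, (1,3) g=2 f=8, (3,0) g=3 f=8, (3,3) g=4 f=8, (4,0) g=4 f=8, (4,3) g=5 f=8]; closed=[(1,1), (1,2), (2,1), (2,2), (3,1), (3,2), (4,1), (4,2)]

step 1: expand (4,2) (f=6, h=2) → closed; open now [(0,1) g=1 f=8, (0,2) g=2 f=8, (1,0) g=1 f=8, (1,3) g=2 f=8, (2,1) g=1 f=6, (3,1) g=4 f=8, (3,3) g=4 f=8, (4,1) g=5 f=8, (4,3) g=5 f=8]
step 2: expand (2,1) (f=6, h=5) → closed; open now [(0,1) g=1 f=8, (0,2) g=2 f=8, (1,0) g=1 f=8, (1,3) g=2 f=8, (3,1) g=2 f=6, (3,3) g=4 f=8, (4,1) g=5 f=8, (4,3) g=5 f=8]
step 3: expand (3,1) (f=6, h=4) → closed; open now [(0,1) g=1 f=8, (0,2) g=2 f=8, (1,0) g=1 f=8, (1,3) g=2 f=8, (3,0) g=3 f=8, (3,3) g=4 f=8, (4,1) g=3 f=6, (4,3) g=5 f=8]
step 4: expand (4,1) (f=6, h=3) → closed; open now [(0,1) g=1 f=8, (0,2) g=2 f=8, (1,0) g=1 f=8, (1,3) g=2 f=8, (3,0) g=3 f=8, (3,3) g=4 f=8, (4,0) g=4 f=8, (4,3) g=5 f=8]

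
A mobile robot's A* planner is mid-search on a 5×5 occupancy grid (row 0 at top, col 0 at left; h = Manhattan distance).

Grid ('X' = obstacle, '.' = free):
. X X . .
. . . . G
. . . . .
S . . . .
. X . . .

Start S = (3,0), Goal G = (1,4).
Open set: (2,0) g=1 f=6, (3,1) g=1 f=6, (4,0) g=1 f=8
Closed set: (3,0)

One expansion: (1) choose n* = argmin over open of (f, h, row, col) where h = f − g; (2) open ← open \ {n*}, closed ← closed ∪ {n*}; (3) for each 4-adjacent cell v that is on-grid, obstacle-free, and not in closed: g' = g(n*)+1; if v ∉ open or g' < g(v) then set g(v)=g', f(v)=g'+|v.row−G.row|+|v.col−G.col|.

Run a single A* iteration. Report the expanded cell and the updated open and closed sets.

step 1: expand (2,0) (f=6, h=5) → closed; open now [(1,0) g=2 f=6, (2,1) g=2 f=6, (3,1) g=1 f=6, (4,0) g=1 f=8]

expanded=(2,0); open=[(1,0) g=2 f=6, (2,1) g=2 f=6, (3,1) g=1 f=6, (4,0) g=1 f=8]; closed=[(2,0), (3,0)]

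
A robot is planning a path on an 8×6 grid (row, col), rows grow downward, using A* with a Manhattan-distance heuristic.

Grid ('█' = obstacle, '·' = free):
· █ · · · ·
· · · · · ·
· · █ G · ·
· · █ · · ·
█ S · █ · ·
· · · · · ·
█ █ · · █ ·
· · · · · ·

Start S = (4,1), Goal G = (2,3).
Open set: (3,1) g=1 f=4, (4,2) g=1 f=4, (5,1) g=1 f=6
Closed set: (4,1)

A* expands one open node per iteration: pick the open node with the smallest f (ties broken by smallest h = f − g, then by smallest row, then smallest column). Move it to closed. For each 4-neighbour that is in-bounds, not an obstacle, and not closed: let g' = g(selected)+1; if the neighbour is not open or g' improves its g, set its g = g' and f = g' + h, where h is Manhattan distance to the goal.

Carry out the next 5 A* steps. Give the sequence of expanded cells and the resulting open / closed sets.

order=[(3,1) → (2,1) → (4,2) → (1,1) → (1,2)]; open=[(0,2) g=5 f=8, (1,0) g=4 f=8, (1,3) g=5 f=6, (2,0) g=3 f=6, (3,0) g=2 f=6, (5,1) g=1 f=6, (5,2) g=2 f=6]; closed=[(1,1), (1,2), (2,1), (3,1), (4,1), (4,2)]

step 1: expand (3,1) (f=4, h=3) → closed; open now [(2,1) g=2 f=4, (3,0) g=2 f=6, (4,2) g=1 f=4, (5,1) g=1 f=6]
step 2: expand (2,1) (f=4, h=2) → closed; open now [(1,1) g=3 f=6, (2,0) g=3 f=6, (3,0) g=2 f=6, (4,2) g=1 f=4, (5,1) g=1 f=6]
step 3: expand (4,2) (f=4, h=3) → closed; open now [(1,1) g=3 f=6, (2,0) g=3 f=6, (3,0) g=2 f=6, (5,1) g=1 f=6, (5,2) g=2 f=6]
step 4: expand (1,1) (f=6, h=3) → closed; open now [(1,0) g=4 f=8, (1,2) g=4 f=6, (2,0) g=3 f=6, (3,0) g=2 f=6, (5,1) g=1 f=6, (5,2) g=2 f=6]
step 5: expand (1,2) (f=6, h=2) → closed; open now [(0,2) g=5 f=8, (1,0) g=4 f=8, (1,3) g=5 f=6, (2,0) g=3 f=6, (3,0) g=2 f=6, (5,1) g=1 f=6, (5,2) g=2 f=6]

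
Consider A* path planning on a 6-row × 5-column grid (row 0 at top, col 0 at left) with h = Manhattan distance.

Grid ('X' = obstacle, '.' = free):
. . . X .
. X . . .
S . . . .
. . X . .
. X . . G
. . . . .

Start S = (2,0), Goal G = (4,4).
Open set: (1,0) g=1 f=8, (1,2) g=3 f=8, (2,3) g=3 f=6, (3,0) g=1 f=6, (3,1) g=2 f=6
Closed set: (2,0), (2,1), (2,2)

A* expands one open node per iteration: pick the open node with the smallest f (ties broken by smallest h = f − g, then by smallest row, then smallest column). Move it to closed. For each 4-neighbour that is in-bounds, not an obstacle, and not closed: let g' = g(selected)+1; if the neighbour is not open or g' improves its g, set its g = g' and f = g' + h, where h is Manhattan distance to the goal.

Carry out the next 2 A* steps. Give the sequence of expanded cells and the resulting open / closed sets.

step 1: expand (2,3) (f=6, h=3) → closed; open now [(1,0) g=1 f=8, (1,2) g=3 f=8, (1,3) g=4 f=8, (2,4) g=4 f=6, (3,0) g=1 f=6, (3,1) g=2 f=6, (3,3) g=4 f=6]
step 2: expand (2,4) (f=6, h=2) → closed; open now [(1,0) g=1 f=8, (1,2) g=3 f=8, (1,3) g=4 f=8, (1,4) g=5 f=8, (3,0) g=1 f=6, (3,1) g=2 f=6, (3,3) g=4 f=6, (3,4) g=5 f=6]

order=[(2,3) → (2,4)]; open=[(1,0) g=1 f=8, (1,2) g=3 f=8, (1,3) g=4 f=8, (1,4) g=5 f=8, (3,0) g=1 f=6, (3,1) g=2 f=6, (3,3) g=4 f=6, (3,4) g=5 f=6]; closed=[(2,0), (2,1), (2,2), (2,3), (2,4)]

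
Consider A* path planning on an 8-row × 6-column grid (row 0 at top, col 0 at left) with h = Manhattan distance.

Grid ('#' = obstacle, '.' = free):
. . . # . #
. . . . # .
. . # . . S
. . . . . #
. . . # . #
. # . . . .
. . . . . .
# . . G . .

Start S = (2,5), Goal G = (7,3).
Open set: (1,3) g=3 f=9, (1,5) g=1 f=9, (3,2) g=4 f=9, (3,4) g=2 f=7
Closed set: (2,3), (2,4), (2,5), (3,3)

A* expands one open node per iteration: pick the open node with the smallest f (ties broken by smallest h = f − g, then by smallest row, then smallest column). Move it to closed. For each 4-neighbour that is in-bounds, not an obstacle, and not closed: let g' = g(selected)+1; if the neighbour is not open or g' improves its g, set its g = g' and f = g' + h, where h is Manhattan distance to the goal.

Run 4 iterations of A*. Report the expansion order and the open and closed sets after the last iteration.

step 1: expand (3,4) (f=7, h=5) → closed; open now [(1,3) g=3 f=9, (1,5) g=1 f=9, (3,2) g=4 f=9, (4,4) g=3 f=7]
step 2: expand (4,4) (f=7, h=4) → closed; open now [(1,3) g=3 f=9, (1,5) g=1 f=9, (3,2) g=4 f=9, (5,4) g=4 f=7]
step 3: expand (5,4) (f=7, h=3) → closed; open now [(1,3) g=3 f=9, (1,5) g=1 f=9, (3,2) g=4 f=9, (5,3) g=5 f=7, (5,5) g=5 f=9, (6,4) g=5 f=7]
step 4: expand (5,3) (f=7, h=2) → closed; open now [(1,3) g=3 f=9, (1,5) g=1 f=9, (3,2) g=4 f=9, (5,2) g=6 f=9, (5,5) g=5 f=9, (6,3) g=6 f=7, (6,4) g=5 f=7]

order=[(3,4) → (4,4) → (5,4) → (5,3)]; open=[(1,3) g=3 f=9, (1,5) g=1 f=9, (3,2) g=4 f=9, (5,2) g=6 f=9, (5,5) g=5 f=9, (6,3) g=6 f=7, (6,4) g=5 f=7]; closed=[(2,3), (2,4), (2,5), (3,3), (3,4), (4,4), (5,3), (5,4)]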